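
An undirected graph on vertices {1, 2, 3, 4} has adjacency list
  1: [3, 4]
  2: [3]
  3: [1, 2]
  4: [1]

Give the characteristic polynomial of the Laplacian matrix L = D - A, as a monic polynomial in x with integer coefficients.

With the vertex order [1, 2, 3, 4], the degrees are [2, 1, 2, 1], giving D = diag(2, 1, 2, 1) and L = D - A. Computing det(xI - L) by cofactor expansion (or equivalently via sum-over-permutations) gives x^4 - 6x^3 + 10x^2 - 4x. Since p(0) = det(-L) = 0, x divides p(x).

x^4 - 6x^3 + 10x^2 - 4x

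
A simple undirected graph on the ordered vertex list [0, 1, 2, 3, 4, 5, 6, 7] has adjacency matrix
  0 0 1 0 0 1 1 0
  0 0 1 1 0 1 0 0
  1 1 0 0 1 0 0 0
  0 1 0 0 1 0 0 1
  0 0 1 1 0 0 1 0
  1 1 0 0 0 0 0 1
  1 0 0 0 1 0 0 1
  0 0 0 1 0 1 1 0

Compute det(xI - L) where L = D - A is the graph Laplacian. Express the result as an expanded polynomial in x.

Reading degrees in the order [0, 1, 2, 3, 4, 5, 6, 7] gives [3, 3, 3, 3, 3, 3, 3, 3]; set D = diag(3, 3, 3, 3, 3, 3, 3, 3) and form L = D - A. L has integer entries, so p(x) = det(xI - L) has integer coefficients. Expanding the determinant yields x^8 - 24x^7 + 240x^6 - 1296x^5 + 4080x^4 - 7488x^3 + 7424x^2 - 3072x. The constant term is 0 because L is singular (the all-ones vector lies in its kernel). By the matrix-tree theorem the graph has (1/8) * product of the nonzero eigenvalues = 384 spanning trees.

x^8 - 24x^7 + 240x^6 - 1296x^5 + 4080x^4 - 7488x^3 + 7424x^2 - 3072x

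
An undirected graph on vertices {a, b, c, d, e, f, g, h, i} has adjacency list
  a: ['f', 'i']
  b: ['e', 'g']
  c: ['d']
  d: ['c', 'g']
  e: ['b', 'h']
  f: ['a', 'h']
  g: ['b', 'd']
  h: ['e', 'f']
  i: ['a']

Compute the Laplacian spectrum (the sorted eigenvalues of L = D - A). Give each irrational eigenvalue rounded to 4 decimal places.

With the vertex order [a, b, c, d, e, f, g, h, i], the degrees are [2, 2, 1, 2, 2, 2, 2, 2, 1], giving D = diag(2, 2, 1, 2, 2, 2, 2, 2, 1) and L = D - A. L is symmetric positive semidefinite, so every eigenvalue is real and nonnegative. The largest eigenvalue, 3.8794, is at most the vertex count 9. There is one zero in the spectrum, matching the 1 component.

[0, 0.1206, 0.4679, 1, 1.6527, 2.3473, 3, 3.5321, 3.8794]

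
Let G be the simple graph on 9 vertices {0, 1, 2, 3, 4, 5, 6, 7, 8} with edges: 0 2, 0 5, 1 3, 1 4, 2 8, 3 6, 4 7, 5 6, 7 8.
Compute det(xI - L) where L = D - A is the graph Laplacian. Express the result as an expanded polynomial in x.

Reading degrees in the order [0, 1, 2, 3, 4, 5, 6, 7, 8] gives [2, 2, 2, 2, 2, 2, 2, 2, 2]; set D = diag(2, 2, 2, 2, 2, 2, 2, 2, 2) and form L = D - A. Computing det(xI - L) by cofactor expansion (or equivalently via sum-over-permutations) gives x^9 - 18x^8 + 135x^7 - 546x^6 + 1287x^5 - 1782x^4 + 1386x^3 - 540x^2 + 81x. Since p(0) = det(-L) = 0, x divides p(x).

x^9 - 18x^8 + 135x^7 - 546x^6 + 1287x^5 - 1782x^4 + 1386x^3 - 540x^2 + 81x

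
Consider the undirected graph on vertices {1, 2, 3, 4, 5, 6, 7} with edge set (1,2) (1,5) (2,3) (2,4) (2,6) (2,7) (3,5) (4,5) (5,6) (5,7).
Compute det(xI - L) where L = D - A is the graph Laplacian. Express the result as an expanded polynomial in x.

x^7 - 20x^6 + 155x^5 - 600x^4 + 1240x^3 - 1312x^2 + 560x

Each diagonal entry of L is the vertex degree and each off-diagonal entry is -1 where an edge is present, 0 otherwise; in the order [1, 2, 3, 4, 5, 6, 7] the diagonal is [2, 5, 2, 2, 5, 2, 2]. The eigenvalues of L are [0, 2, 2, 2, 2, 5, 7]; the characteristic polynomial is the product of (x - lambda_i), which multiplies out to x^7 - 20x^6 + 155x^5 - 600x^4 + 1240x^3 - 1312x^2 + 560x. The coefficient of x^6 equals -trace(L) = -20, matching the sum of degrees. There is one zero in the spectrum, matching the 1 component.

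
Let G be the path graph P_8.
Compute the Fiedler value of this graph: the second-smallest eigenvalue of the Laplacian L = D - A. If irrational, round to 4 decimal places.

The graph has 8 vertices and degree multiset [2, 2, 2, 2, 2, 2, 1, 1]; D is the diagonal matrix of degrees and L = D - A. The smallest Laplacian eigenvalue is always 0. The next one, lambda_2 = 0.1522, measures how hard the graph is to disconnect: larger values mean better connectivity.

0.1522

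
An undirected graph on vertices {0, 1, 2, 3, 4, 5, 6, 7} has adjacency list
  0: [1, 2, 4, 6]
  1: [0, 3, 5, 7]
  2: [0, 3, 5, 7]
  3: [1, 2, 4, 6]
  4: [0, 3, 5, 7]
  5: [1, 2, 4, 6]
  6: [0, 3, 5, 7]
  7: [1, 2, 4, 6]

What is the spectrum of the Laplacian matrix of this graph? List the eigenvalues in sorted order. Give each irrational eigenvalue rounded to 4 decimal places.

[0, 4, 4, 4, 4, 4, 4, 8]

Each diagonal entry of L is the vertex degree and each off-diagonal entry is -1 where an edge is present, 0 otherwise; in the order [0, 1, 2, 3, 4, 5, 6, 7] the diagonal is [4, 4, 4, 4, 4, 4, 4, 4]. Diagonalising L (or applying a numerical eigensolver to the 8x8 matrix) gives the spectrum above. The single zero eigenvalue shows the graph is connected. By the matrix-tree theorem the graph has (1/8) * product of the nonzero eigenvalues = 4096 spanning trees.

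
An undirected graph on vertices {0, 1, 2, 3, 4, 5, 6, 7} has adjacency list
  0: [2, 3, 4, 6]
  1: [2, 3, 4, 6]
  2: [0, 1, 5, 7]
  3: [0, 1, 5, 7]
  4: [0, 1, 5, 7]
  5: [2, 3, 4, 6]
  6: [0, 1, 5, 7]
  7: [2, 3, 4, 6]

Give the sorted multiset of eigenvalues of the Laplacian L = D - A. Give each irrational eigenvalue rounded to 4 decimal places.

[0, 4, 4, 4, 4, 4, 4, 8]

Reading degrees in the order [0, 1, 2, 3, 4, 5, 6, 7] gives [4, 4, 4, 4, 4, 4, 4, 4]; set D = diag(4, 4, 4, 4, 4, 4, 4, 4) and form L = D - A. Diagonalising L (or applying a numerical eigensolver to the 8x8 matrix) gives the spectrum above. There is one zero in the spectrum, matching the 1 component. By the matrix-tree theorem the graph has (1/8) * product of the nonzero eigenvalues = 4096 spanning trees.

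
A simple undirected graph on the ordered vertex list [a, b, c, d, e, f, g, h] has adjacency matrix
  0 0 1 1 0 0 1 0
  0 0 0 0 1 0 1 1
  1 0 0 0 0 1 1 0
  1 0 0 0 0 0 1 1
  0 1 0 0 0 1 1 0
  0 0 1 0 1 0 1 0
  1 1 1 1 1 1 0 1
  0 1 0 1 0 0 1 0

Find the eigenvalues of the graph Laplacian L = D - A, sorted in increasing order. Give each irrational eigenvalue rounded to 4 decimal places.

Reading degrees in the order [a, b, c, d, e, f, g, h] gives [3, 3, 3, 3, 3, 3, 7, 3]; set D = diag(3, 3, 3, 3, 3, 3, 7, 3) and form L = D - A. Since every row of L sums to 0, the all-ones vector is in the kernel and 0 is an eigenvalue. The single zero eigenvalue shows the graph is connected. The eigenvalues sum to 28, which equals trace(L) = 2|E|. There is one zero in the spectrum, matching the 1 component.

[0, 1.7530, 1.7530, 3.4450, 3.4450, 4.8019, 4.8019, 8]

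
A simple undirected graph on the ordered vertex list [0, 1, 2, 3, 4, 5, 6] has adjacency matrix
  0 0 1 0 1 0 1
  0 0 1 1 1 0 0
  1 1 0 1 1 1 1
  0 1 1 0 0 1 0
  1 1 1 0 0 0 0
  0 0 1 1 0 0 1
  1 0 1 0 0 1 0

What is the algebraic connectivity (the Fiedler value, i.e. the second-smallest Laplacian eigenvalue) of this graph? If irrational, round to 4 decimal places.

Reading degrees in the order [0, 1, 2, 3, 4, 5, 6] gives [3, 3, 6, 3, 3, 3, 3]; set D = diag(3, 3, 6, 3, 3, 3, 3) and form L = D - A. The sorted Laplacian eigenvalues are [0, 2, 2, 4, 4, 5, 7]; the algebraic connectivity is the second entry, 2. There is one zero in the spectrum, matching the 1 component.

2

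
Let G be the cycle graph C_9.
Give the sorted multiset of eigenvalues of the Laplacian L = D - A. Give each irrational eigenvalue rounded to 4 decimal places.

[0, 0.4679, 0.4679, 1.6527, 1.6527, 3, 3, 3.8794, 3.8794]

The graph has 9 vertices and degree multiset [2, 2, 2, 2, 2, 2, 2, 2, 2]; D is the diagonal matrix of degrees and L = D - A. L is symmetric positive semidefinite, so every eigenvalue is real and nonnegative. There is one zero in the spectrum, matching the 1 component. By the matrix-tree theorem the graph has (1/9) * product of the nonzero eigenvalues = 9 spanning trees.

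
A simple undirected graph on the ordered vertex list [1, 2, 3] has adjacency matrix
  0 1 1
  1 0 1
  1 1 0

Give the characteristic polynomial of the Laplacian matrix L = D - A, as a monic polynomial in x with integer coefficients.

x^3 - 6x^2 + 9x

Each diagonal entry of L is the vertex degree and each off-diagonal entry is -1 where an edge is present, 0 otherwise; in the order [1, 2, 3] the diagonal is [2, 2, 2]. The eigenvalues of L are [0, 3, 3]; the characteristic polynomial is the product of (x - lambda_i), which multiplies out to x^3 - 6x^2 + 9x. The coefficient of x^2 equals -trace(L) = -6, matching the sum of degrees. The largest eigenvalue, 3, is at most the vertex count 3.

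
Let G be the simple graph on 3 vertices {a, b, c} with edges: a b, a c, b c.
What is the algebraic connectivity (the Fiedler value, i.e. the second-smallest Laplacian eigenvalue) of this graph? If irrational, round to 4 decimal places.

3

Each diagonal entry of L is the vertex degree and each off-diagonal entry is -1 where an edge is present, 0 otherwise; in the order [a, b, c] the diagonal is [2, 2, 2]. The sorted Laplacian eigenvalues are [0, 3, 3]; the algebraic connectivity is the second entry, 3. By the matrix-tree theorem the graph has (1/3) * product of the nonzero eigenvalues = 3 spanning trees.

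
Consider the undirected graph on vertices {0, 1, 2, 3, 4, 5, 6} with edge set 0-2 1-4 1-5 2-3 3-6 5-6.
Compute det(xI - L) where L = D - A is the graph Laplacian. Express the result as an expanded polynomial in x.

Each diagonal entry of L is the vertex degree and each off-diagonal entry is -1 where an edge is present, 0 otherwise; in the order [0, 1, 2, 3, 4, 5, 6] the diagonal is [1, 2, 2, 2, 1, 2, 2]. Computing det(xI - L) by cofactor expansion (or equivalently via sum-over-permutations) gives x^7 - 12x^6 + 55x^5 - 120x^4 + 126x^3 - 56x^2 + 7x. The coefficient of x^6 equals -trace(L) = -12, matching the sum of degrees. The eigenvalues sum to 12, which equals trace(L) = 2|E|. There is one zero in the spectrum, matching the 1 component.

x^7 - 12x^6 + 55x^5 - 120x^4 + 126x^3 - 56x^2 + 7x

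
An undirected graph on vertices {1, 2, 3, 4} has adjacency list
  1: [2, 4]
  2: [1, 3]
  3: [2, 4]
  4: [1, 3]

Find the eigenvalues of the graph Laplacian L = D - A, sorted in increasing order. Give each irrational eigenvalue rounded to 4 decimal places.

[0, 2, 2, 4]

Each diagonal entry of L is the vertex degree and each off-diagonal entry is -1 where an edge is present, 0 otherwise; in the order [1, 2, 3, 4] the diagonal is [2, 2, 2, 2]. The multiplicity of 0 as a Laplacian eigenvalue equals the number of connected components. By the matrix-tree theorem the graph has (1/4) * product of the nonzero eigenvalues = 4 spanning trees.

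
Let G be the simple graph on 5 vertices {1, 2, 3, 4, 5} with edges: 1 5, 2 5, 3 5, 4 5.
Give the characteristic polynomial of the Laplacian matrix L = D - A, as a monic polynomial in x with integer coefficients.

Reading degrees in the order [1, 2, 3, 4, 5] gives [1, 1, 1, 1, 4]; set D = diag(1, 1, 1, 1, 4) and form L = D - A. The eigenvalues of L are [0, 1, 1, 1, 5]; the characteristic polynomial is the product of (x - lambda_i), which multiplies out to x^5 - 8x^4 + 18x^3 - 16x^2 + 5x. The coefficient of x^4 equals -trace(L) = -8, matching the sum of degrees. The largest eigenvalue, 5, is at most the vertex count 5.

x^5 - 8x^4 + 18x^3 - 16x^2 + 5x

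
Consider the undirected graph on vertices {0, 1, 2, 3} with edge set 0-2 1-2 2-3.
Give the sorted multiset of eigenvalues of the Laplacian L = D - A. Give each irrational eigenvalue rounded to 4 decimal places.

[0, 1, 1, 4]

Each diagonal entry of L is the vertex degree and each off-diagonal entry is -1 where an edge is present, 0 otherwise; in the order [0, 1, 2, 3] the diagonal is [1, 1, 3, 1]. The multiplicity of 0 as a Laplacian eigenvalue equals the number of connected components. The single zero eigenvalue shows the graph is connected. The largest eigenvalue, 4, is at most the vertex count 4.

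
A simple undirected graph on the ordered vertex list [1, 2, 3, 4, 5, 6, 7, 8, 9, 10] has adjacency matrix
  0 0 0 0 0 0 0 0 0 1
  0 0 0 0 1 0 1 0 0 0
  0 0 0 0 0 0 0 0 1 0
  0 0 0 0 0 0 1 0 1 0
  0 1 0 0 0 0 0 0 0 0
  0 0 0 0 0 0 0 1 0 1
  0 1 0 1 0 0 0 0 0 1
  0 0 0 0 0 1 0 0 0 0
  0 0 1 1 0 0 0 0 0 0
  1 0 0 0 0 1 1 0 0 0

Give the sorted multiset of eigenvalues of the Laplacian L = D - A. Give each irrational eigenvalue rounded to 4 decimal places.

Each diagonal entry of L is the vertex degree and each off-diagonal entry is -1 where an edge is present, 0 otherwise; in the order [1, 2, 3, 4, 5, 6, 7, 8, 9, 10] the diagonal is [1, 2, 1, 2, 1, 2, 3, 1, 2, 3]. Diagonalising L (or applying a numerical eigensolver to the 10x10 matrix) gives the spectrum above. By the matrix-tree theorem the graph has (1/10) * product of the nonzero eigenvalues = 1 spanning tree.

[0, 0.1859, 0.2989, 0.6329, 1.1826, 2, 2.3183, 3.0437, 3.5861, 4.7517]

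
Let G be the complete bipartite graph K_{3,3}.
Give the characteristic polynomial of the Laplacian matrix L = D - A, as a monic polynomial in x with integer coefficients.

x^6 - 18x^5 + 126x^4 - 432x^3 + 729x^2 - 486x

The graph has 6 vertices and degree multiset [3, 3, 3, 3, 3, 3]; D is the diagonal matrix of degrees and L = D - A. L has integer entries, so p(x) = det(xI - L) has integer coefficients. Expanding the determinant yields x^6 - 18x^5 + 126x^4 - 432x^3 + 729x^2 - 486x. Since p(0) = det(-L) = 0, x divides p(x). There is one zero in the spectrum, matching the 1 component.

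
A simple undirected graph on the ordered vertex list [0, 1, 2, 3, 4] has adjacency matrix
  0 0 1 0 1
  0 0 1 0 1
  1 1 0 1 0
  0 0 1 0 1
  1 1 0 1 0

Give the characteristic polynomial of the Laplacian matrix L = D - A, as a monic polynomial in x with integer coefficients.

Reading degrees in the order [0, 1, 2, 3, 4] gives [2, 2, 3, 2, 3]; set D = diag(2, 2, 3, 2, 3) and form L = D - A. L has integer entries, so p(x) = det(xI - L) has integer coefficients. Expanding the determinant yields x^5 - 12x^4 + 51x^3 - 92x^2 + 60x. The coefficient of x^4 equals -trace(L) = -12, matching the sum of degrees.

x^5 - 12x^4 + 51x^3 - 92x^2 + 60x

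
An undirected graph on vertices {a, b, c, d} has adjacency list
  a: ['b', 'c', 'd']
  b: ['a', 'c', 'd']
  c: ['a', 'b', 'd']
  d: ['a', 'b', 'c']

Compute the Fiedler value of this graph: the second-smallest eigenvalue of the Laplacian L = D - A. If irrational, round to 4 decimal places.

4

With the vertex order [a, b, c, d], the degrees are [3, 3, 3, 3], giving D = diag(3, 3, 3, 3) and L = D - A. The smallest Laplacian eigenvalue is always 0. The next one, lambda_2 = 4, measures how hard the graph is to disconnect: larger values mean better connectivity. The eigenvalues sum to 12, which equals trace(L) = 2|E|.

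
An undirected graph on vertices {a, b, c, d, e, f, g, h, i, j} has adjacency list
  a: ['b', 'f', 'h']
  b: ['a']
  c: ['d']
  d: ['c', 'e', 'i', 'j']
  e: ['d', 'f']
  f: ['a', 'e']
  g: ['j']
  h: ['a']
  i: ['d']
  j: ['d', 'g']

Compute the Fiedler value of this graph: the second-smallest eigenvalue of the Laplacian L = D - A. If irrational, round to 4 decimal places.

With the vertex order [a, b, c, d, e, f, g, h, i, j], the degrees are [3, 1, 1, 4, 2, 2, 1, 1, 1, 2], giving D = diag(3, 1, 1, 4, 2, 2, 1, 1, 1, 2) and L = D - A. The sorted Laplacian eigenvalues are [0, 0.1442, 0.5188, 1, 1, 1, 2.3111, 2.6784, 4.1701, 5.1774]; the algebraic connectivity is the second entry, 0.1442.

0.1442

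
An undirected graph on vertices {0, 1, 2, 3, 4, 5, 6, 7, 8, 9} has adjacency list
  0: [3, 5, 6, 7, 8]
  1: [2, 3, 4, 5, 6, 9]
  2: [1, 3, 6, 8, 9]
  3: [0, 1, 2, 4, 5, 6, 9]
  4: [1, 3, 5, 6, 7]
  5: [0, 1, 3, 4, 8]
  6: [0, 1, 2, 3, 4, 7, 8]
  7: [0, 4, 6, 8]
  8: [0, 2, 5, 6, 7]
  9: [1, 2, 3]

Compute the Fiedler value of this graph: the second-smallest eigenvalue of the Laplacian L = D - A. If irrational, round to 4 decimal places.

Each diagonal entry of L is the vertex degree and each off-diagonal entry is -1 where an edge is present, 0 otherwise; in the order [0, 1, 2, 3, 4, 5, 6, 7, 8, 9] the diagonal is [5, 6, 5, 7, 5, 5, 7, 4, 5, 3]. The sorted Laplacian eigenvalues are [0, 2.2263, 3.9644, 4.3535, 4.8559, 5.8236, 6.8215, 7.1871, 8.1439, 8.6237]; the algebraic connectivity is the second entry, 2.2263. The eigenvalues sum to 52, which equals trace(L) = 2|E|. The largest eigenvalue, 8.6237, is at most the vertex count 10.

2.2263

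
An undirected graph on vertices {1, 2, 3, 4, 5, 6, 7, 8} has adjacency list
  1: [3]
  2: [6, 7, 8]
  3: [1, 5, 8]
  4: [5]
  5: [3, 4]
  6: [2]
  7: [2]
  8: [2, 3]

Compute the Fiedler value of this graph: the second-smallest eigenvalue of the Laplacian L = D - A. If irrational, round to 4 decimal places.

0.2137

Reading degrees in the order [1, 2, 3, 4, 5, 6, 7, 8] gives [1, 3, 3, 1, 2, 1, 1, 2]; set D = diag(1, 3, 3, 1, 2, 1, 1, 2) and form L = D - A. The smallest Laplacian eigenvalue is always 0. The next one, lambda_2 = 0.2137, measures how hard the graph is to disconnect: larger values mean better connectivity. The largest eigenvalue, 4.4763, is at most the vertex count 8.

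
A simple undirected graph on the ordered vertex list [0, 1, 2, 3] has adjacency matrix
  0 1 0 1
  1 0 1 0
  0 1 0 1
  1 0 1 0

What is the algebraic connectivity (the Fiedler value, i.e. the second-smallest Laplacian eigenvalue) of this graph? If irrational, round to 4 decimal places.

Each diagonal entry of L is the vertex degree and each off-diagonal entry is -1 where an edge is present, 0 otherwise; in the order [0, 1, 2, 3] the diagonal is [2, 2, 2, 2]. The smallest Laplacian eigenvalue is always 0. The next one, lambda_2 = 2, measures how hard the graph is to disconnect: larger values mean better connectivity.

2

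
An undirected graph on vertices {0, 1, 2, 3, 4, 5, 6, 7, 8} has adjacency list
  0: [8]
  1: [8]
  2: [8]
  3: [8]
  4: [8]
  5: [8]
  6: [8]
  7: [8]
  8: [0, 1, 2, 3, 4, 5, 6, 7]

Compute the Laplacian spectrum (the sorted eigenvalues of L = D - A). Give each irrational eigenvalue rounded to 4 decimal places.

[0, 1, 1, 1, 1, 1, 1, 1, 9]

Each diagonal entry of L is the vertex degree and each off-diagonal entry is -1 where an edge is present, 0 otherwise; in the order [0, 1, 2, 3, 4, 5, 6, 7, 8] the diagonal is [1, 1, 1, 1, 1, 1, 1, 1, 8]. Diagonalising L (or applying a numerical eigensolver to the 9x9 matrix) gives the spectrum above.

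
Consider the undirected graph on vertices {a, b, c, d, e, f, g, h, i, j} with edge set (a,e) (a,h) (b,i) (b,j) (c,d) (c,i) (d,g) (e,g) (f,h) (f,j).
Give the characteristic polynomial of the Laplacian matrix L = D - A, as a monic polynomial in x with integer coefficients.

x^10 - 20x^9 + 170x^8 - 800x^7 + 2275x^6 - 4004x^5 + 4290x^4 - 2640x^3 + 825x^2 - 100x

Each diagonal entry of L is the vertex degree and each off-diagonal entry is -1 where an edge is present, 0 otherwise; in the order [a, b, c, d, e, f, g, h, i, j] the diagonal is [2, 2, 2, 2, 2, 2, 2, 2, 2, 2]. L has integer entries, so p(x) = det(xI - L) has integer coefficients. Expanding the determinant yields x^10 - 20x^9 + 170x^8 - 800x^7 + 2275x^6 - 4004x^5 + 4290x^4 - 2640x^3 + 825x^2 - 100x. The constant term is 0 because L is singular (the all-ones vector lies in its kernel). By the matrix-tree theorem the graph has (1/10) * product of the nonzero eigenvalues = 10 spanning trees.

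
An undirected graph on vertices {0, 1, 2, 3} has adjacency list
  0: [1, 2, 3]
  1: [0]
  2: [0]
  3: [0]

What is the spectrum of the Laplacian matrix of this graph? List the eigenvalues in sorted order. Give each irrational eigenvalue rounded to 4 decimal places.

[0, 1, 1, 4]

Reading degrees in the order [0, 1, 2, 3] gives [3, 1, 1, 1]; set D = diag(3, 1, 1, 1) and form L = D - A. Diagonalising L (or applying a numerical eigensolver to the 4x4 matrix) gives the spectrum above. The single zero eigenvalue shows the graph is connected. The largest eigenvalue, 4, is at most the vertex count 4. The eigenvalues sum to 6, which equals trace(L) = 2|E|.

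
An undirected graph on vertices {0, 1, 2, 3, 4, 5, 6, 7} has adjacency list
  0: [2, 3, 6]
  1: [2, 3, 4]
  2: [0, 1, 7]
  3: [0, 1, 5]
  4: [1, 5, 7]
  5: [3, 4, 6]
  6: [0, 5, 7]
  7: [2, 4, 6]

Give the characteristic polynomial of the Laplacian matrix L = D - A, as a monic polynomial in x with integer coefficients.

x^8 - 24x^7 + 240x^6 - 1296x^5 + 4080x^4 - 7488x^3 + 7424x^2 - 3072x

Each diagonal entry of L is the vertex degree and each off-diagonal entry is -1 where an edge is present, 0 otherwise; in the order [0, 1, 2, 3, 4, 5, 6, 7] the diagonal is [3, 3, 3, 3, 3, 3, 3, 3]. The eigenvalues of L are [0, 2, 2, 2, 4, 4, 4, 6]; the characteristic polynomial is the product of (x - lambda_i), which multiplies out to x^8 - 24x^7 + 240x^6 - 1296x^5 + 4080x^4 - 7488x^3 + 7424x^2 - 3072x. Since p(0) = det(-L) = 0, x divides p(x). There is one zero in the spectrum, matching the 1 component.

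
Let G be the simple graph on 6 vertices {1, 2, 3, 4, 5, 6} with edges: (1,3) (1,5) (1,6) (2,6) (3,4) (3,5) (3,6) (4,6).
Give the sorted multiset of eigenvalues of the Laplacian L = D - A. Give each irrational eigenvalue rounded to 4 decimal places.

Reading degrees in the order [1, 2, 3, 4, 5, 6] gives [3, 1, 4, 2, 2, 4]; set D = diag(3, 1, 4, 2, 2, 4) and form L = D - A. The multiplicity of 0 as a Laplacian eigenvalue equals the number of connected components. The single zero eigenvalue shows the graph is connected. By the matrix-tree theorem the graph has (1/6) * product of the nonzero eigenvalues = 21 spanning trees.

[0, 0.8851, 1.6972, 3.2541, 4.8608, 5.3028]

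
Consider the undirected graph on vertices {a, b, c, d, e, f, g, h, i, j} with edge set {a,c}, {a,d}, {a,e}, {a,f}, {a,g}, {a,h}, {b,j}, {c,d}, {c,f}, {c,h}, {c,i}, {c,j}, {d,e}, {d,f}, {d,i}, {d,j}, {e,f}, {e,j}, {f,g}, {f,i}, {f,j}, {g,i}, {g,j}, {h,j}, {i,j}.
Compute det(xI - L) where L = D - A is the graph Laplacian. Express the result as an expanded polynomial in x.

Each diagonal entry of L is the vertex degree and each off-diagonal entry is -1 where an edge is present, 0 otherwise; in the order [a, b, c, d, e, f, g, h, i, j] the diagonal is [6, 1, 6, 6, 4, 7, 4, 3, 5, 8]. L has integer entries, so p(x) = det(xI - L) has integer coefficients. Expanding the determinant yields x^10 - 50x^9 + 1081x^8 - 13218x^7 + 100293x^6 - 486858x^5 + 1499830x^4 - 2793290x^3 + 2796035x^2 - 1100130x. The coefficient of x^9 equals -trace(L) = -50, matching the sum of degrees. The eigenvalues sum to 50, which equals trace(L) = 2|E|.

x^10 - 50x^9 + 1081x^8 - 13218x^7 + 100293x^6 - 486858x^5 + 1499830x^4 - 2793290x^3 + 2796035x^2 - 1100130x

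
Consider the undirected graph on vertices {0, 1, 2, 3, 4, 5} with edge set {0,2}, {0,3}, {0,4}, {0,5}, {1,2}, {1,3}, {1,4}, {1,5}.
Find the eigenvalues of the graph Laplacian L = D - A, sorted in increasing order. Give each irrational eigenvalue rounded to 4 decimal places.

[0, 2, 2, 2, 4, 6]

Each diagonal entry of L is the vertex degree and each off-diagonal entry is -1 where an edge is present, 0 otherwise; in the order [0, 1, 2, 3, 4, 5] the diagonal is [4, 4, 2, 2, 2, 2]. The multiplicity of 0 as a Laplacian eigenvalue equals the number of connected components. There is one zero in the spectrum, matching the 1 component. The largest eigenvalue, 6, is at most the vertex count 6.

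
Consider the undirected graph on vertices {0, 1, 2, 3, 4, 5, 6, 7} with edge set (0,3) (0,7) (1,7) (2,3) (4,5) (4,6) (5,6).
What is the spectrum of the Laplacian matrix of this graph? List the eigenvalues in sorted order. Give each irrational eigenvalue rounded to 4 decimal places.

[0, 0, 0.3820, 1.3820, 2.6180, 3, 3, 3.6180]

Reading degrees in the order [0, 1, 2, 3, 4, 5, 6, 7] gives [2, 1, 1, 2, 2, 2, 2, 2]; set D = diag(2, 1, 1, 2, 2, 2, 2, 2) and form L = D - A. Since every row of L sums to 0, the all-ones vector is in the kernel and 0 is an eigenvalue. The 2 zero eigenvalues correspond to the 2 connected components.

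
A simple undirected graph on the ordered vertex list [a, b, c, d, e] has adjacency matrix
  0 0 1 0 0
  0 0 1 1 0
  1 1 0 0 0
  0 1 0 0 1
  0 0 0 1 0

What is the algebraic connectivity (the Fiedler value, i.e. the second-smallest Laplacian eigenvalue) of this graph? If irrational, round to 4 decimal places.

With the vertex order [a, b, c, d, e], the degrees are [1, 2, 2, 2, 1], giving D = diag(1, 2, 2, 2, 1) and L = D - A. The smallest Laplacian eigenvalue is always 0. The next one, lambda_2 = 0.3820, measures how hard the graph is to disconnect: larger values mean better connectivity.

0.3820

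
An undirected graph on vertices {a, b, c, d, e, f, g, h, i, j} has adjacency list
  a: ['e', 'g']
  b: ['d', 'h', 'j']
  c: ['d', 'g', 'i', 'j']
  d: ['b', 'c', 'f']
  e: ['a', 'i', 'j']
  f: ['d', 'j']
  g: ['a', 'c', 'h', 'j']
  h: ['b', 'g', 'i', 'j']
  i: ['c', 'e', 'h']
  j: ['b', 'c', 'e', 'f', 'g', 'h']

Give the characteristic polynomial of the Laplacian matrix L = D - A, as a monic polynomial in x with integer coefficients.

Each diagonal entry of L is the vertex degree and each off-diagonal entry is -1 where an edge is present, 0 otherwise; in the order [a, b, c, d, e, f, g, h, i, j] the diagonal is [2, 3, 4, 3, 3, 2, 4, 4, 3, 6]. Computing det(xI - L) by cofactor expansion (or equivalently via sum-over-permutations) gives x^10 - 34x^9 + 497x^8 - 4096x^7 + 20952x^6 - 68888x^5 + 145305x^4 - 189078x^3 + 137165x^2 - 42000x. The coefficient of x^9 equals -trace(L) = -34, matching the sum of degrees. The eigenvalues sum to 34, which equals trace(L) = 2|E|.

x^10 - 34x^9 + 497x^8 - 4096x^7 + 20952x^6 - 68888x^5 + 145305x^4 - 189078x^3 + 137165x^2 - 42000x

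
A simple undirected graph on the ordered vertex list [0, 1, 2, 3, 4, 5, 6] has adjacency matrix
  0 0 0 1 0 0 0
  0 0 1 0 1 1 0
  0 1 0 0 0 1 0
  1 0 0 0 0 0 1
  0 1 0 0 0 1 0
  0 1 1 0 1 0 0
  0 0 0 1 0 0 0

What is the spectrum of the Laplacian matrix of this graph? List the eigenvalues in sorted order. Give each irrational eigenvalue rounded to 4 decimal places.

[0, 0, 1, 2, 3, 4, 4]

With the vertex order [0, 1, 2, 3, 4, 5, 6], the degrees are [1, 3, 2, 2, 2, 3, 1], giving D = diag(1, 3, 2, 2, 2, 3, 1) and L = D - A. Diagonalising L (or applying a numerical eigensolver to the 7x7 matrix) gives the spectrum above. The 2 zero eigenvalues correspond to the 2 connected components. There are 2 zeros in the spectrum, matching the 2 components.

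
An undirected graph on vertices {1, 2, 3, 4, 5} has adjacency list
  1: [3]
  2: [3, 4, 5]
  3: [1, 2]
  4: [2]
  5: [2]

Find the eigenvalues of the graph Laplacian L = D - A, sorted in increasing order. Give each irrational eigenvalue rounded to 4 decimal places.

[0, 0.5188, 1, 2.3111, 4.1701]

With the vertex order [1, 2, 3, 4, 5], the degrees are [1, 3, 2, 1, 1], giving D = diag(1, 3, 2, 1, 1) and L = D - A. The multiplicity of 0 as a Laplacian eigenvalue equals the number of connected components. There is one zero in the spectrum, matching the 1 component.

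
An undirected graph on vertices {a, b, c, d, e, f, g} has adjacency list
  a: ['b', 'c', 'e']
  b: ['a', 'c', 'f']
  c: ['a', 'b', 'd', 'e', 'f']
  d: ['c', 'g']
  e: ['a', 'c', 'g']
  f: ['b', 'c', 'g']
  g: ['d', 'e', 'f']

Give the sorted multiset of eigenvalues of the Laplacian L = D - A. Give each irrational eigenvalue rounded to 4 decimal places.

[0, 1.5858, 2.3820, 2.6972, 4.4142, 4.6180, 6.3028]

With the vertex order [a, b, c, d, e, f, g], the degrees are [3, 3, 5, 2, 3, 3, 3], giving D = diag(3, 3, 5, 2, 3, 3, 3) and L = D - A. Diagonalising L (or applying a numerical eigensolver to the 7x7 matrix) gives the spectrum above. The single zero eigenvalue shows the graph is connected. By the matrix-tree theorem the graph has (1/7) * product of the nonzero eigenvalues = 187 spanning trees. The largest eigenvalue, 6.3028, is at most the vertex count 7.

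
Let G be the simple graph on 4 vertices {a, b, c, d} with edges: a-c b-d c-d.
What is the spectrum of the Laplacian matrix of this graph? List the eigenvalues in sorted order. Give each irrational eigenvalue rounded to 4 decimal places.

Each diagonal entry of L is the vertex degree and each off-diagonal entry is -1 where an edge is present, 0 otherwise; in the order [a, b, c, d] the diagonal is [1, 1, 2, 2]. The multiplicity of 0 as a Laplacian eigenvalue equals the number of connected components.

[0, 0.5858, 2, 3.4142]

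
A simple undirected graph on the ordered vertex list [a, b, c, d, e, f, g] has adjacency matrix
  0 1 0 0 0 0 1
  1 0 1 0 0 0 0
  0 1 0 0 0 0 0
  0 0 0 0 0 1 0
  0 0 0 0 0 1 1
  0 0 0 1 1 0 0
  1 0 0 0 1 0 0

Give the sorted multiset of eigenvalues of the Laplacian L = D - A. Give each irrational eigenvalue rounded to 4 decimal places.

[0, 0.1981, 0.7530, 1.5550, 2.4450, 3.2470, 3.8019]

With the vertex order [a, b, c, d, e, f, g], the degrees are [2, 2, 1, 1, 2, 2, 2], giving D = diag(2, 2, 1, 1, 2, 2, 2) and L = D - A. L is symmetric positive semidefinite, so every eigenvalue is real and nonnegative. The single zero eigenvalue shows the graph is connected.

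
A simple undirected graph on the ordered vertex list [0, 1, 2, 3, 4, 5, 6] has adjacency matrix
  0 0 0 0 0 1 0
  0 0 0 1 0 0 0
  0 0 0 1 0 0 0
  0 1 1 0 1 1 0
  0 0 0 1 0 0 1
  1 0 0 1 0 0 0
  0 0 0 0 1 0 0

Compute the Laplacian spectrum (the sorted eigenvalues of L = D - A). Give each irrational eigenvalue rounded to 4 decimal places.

With the vertex order [0, 1, 2, 3, 4, 5, 6], the degrees are [1, 1, 1, 4, 2, 2, 1], giving D = diag(1, 1, 1, 4, 2, 2, 1) and L = D - A. The multiplicity of 0 as a Laplacian eigenvalue equals the number of connected components. There is one zero in the spectrum, matching the 1 component.

[0, 0.3820, 0.6086, 1, 2.2271, 2.6180, 5.1642]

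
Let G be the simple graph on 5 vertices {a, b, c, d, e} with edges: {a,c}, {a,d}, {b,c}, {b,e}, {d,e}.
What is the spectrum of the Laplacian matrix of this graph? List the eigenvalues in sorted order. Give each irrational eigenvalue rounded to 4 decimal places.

[0, 1.3820, 1.3820, 3.6180, 3.6180]

With the vertex order [a, b, c, d, e], the degrees are [2, 2, 2, 2, 2], giving D = diag(2, 2, 2, 2, 2) and L = D - A. Since every row of L sums to 0, the all-ones vector is in the kernel and 0 is an eigenvalue. There is one zero in the spectrum, matching the 1 component.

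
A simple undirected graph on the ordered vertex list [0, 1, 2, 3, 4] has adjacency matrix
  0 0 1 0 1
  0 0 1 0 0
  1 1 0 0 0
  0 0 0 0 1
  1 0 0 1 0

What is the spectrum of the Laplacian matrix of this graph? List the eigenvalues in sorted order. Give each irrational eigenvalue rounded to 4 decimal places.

With the vertex order [0, 1, 2, 3, 4], the degrees are [2, 1, 2, 1, 2], giving D = diag(2, 1, 2, 1, 2) and L = D - A. The multiplicity of 0 as a Laplacian eigenvalue equals the number of connected components. The largest eigenvalue, 3.6180, is at most the vertex count 5. By the matrix-tree theorem the graph has (1/5) * product of the nonzero eigenvalues = 1 spanning tree.

[0, 0.3820, 1.3820, 2.6180, 3.6180]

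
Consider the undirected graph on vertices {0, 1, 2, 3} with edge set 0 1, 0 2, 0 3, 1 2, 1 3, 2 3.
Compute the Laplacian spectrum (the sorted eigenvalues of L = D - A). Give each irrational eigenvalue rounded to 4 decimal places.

Each diagonal entry of L is the vertex degree and each off-diagonal entry is -1 where an edge is present, 0 otherwise; in the order [0, 1, 2, 3] the diagonal is [3, 3, 3, 3]. The multiplicity of 0 as a Laplacian eigenvalue equals the number of connected components. There is one zero in the spectrum, matching the 1 component.

[0, 4, 4, 4]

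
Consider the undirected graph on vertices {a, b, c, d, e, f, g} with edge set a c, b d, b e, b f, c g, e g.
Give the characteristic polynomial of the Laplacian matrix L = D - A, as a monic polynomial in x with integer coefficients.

x^7 - 12x^6 + 54x^5 - 114x^4 + 116x^3 - 52x^2 + 7x

Each diagonal entry of L is the vertex degree and each off-diagonal entry is -1 where an edge is present, 0 otherwise; in the order [a, b, c, d, e, f, g] the diagonal is [1, 3, 2, 1, 2, 1, 2]. Computing det(xI - L) by cofactor expansion (or equivalently via sum-over-permutations) gives x^7 - 12x^6 + 54x^5 - 114x^4 + 116x^3 - 52x^2 + 7x. Since p(0) = det(-L) = 0, x divides p(x). By the matrix-tree theorem the graph has (1/7) * product of the nonzero eigenvalues = 1 spanning tree.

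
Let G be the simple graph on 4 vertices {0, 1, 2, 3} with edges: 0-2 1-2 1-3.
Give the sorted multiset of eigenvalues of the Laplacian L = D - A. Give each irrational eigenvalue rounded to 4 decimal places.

[0, 0.5858, 2, 3.4142]

Each diagonal entry of L is the vertex degree and each off-diagonal entry is -1 where an edge is present, 0 otherwise; in the order [0, 1, 2, 3] the diagonal is [1, 2, 2, 1]. L is symmetric positive semidefinite, so every eigenvalue is real and nonnegative.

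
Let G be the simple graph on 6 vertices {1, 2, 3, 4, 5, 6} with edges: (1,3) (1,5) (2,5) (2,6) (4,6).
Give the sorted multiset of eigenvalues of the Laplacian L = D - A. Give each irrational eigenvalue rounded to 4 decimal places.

[0, 0.2679, 1, 2, 3, 3.7321]

Reading degrees in the order [1, 2, 3, 4, 5, 6] gives [2, 2, 1, 1, 2, 2]; set D = diag(2, 2, 1, 1, 2, 2) and form L = D - A. Since every row of L sums to 0, the all-ones vector is in the kernel and 0 is an eigenvalue. The single zero eigenvalue shows the graph is connected.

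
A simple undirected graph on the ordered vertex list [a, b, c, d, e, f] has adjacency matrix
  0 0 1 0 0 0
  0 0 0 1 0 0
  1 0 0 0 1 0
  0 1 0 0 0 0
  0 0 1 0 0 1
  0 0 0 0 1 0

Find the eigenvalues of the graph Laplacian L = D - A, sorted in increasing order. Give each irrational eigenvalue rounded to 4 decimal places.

[0, 0, 0.5858, 2, 2, 3.4142]

With the vertex order [a, b, c, d, e, f], the degrees are [1, 1, 2, 1, 2, 1], giving D = diag(1, 1, 2, 1, 2, 1) and L = D - A. L is symmetric positive semidefinite, so every eigenvalue is real and nonnegative. The 2 zero eigenvalues correspond to the 2 connected components. The largest eigenvalue, 3.4142, is at most the vertex count 6.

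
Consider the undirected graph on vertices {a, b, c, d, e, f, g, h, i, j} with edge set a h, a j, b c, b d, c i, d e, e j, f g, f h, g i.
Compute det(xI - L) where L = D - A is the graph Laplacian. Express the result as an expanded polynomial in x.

x^10 - 20x^9 + 170x^8 - 800x^7 + 2275x^6 - 4004x^5 + 4290x^4 - 2640x^3 + 825x^2 - 100x

Each diagonal entry of L is the vertex degree and each off-diagonal entry is -1 where an edge is present, 0 otherwise; in the order [a, b, c, d, e, f, g, h, i, j] the diagonal is [2, 2, 2, 2, 2, 2, 2, 2, 2, 2]. Computing det(xI - L) by cofactor expansion (or equivalently via sum-over-permutations) gives x^10 - 20x^9 + 170x^8 - 800x^7 + 2275x^6 - 4004x^5 + 4290x^4 - 2640x^3 + 825x^2 - 100x. The coefficient of x^9 equals -trace(L) = -20, matching the sum of degrees.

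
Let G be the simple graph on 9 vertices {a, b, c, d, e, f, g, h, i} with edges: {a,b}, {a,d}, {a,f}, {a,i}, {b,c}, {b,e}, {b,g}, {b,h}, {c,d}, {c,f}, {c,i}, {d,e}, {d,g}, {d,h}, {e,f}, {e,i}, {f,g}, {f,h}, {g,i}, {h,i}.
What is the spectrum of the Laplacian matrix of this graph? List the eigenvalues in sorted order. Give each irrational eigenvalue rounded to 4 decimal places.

[0, 4, 4, 4, 4, 5, 5, 5, 9]

Reading degrees in the order [a, b, c, d, e, f, g, h, i] gives [4, 5, 4, 5, 4, 5, 4, 4, 5]; set D = diag(4, 5, 4, 5, 4, 5, 4, 4, 5) and form L = D - A. The multiplicity of 0 as a Laplacian eigenvalue equals the number of connected components.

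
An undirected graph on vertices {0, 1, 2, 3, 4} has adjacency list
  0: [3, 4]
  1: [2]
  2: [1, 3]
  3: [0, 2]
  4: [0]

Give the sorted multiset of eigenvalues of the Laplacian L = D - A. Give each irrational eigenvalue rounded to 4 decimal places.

Reading degrees in the order [0, 1, 2, 3, 4] gives [2, 1, 2, 2, 1]; set D = diag(2, 1, 2, 2, 1) and form L = D - A. L is symmetric positive semidefinite, so every eigenvalue is real and nonnegative. The single zero eigenvalue shows the graph is connected. The largest eigenvalue, 3.6180, is at most the vertex count 5.

[0, 0.3820, 1.3820, 2.6180, 3.6180]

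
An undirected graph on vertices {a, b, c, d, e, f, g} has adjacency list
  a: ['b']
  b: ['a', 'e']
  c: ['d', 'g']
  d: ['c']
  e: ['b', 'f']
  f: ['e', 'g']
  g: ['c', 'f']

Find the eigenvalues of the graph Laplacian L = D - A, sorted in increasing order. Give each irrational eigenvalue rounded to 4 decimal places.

Reading degrees in the order [a, b, c, d, e, f, g] gives [1, 2, 2, 1, 2, 2, 2]; set D = diag(1, 2, 2, 1, 2, 2, 2) and form L = D - A. Diagonalising L (or applying a numerical eigensolver to the 7x7 matrix) gives the spectrum above. By the matrix-tree theorem the graph has (1/7) * product of the nonzero eigenvalues = 1 spanning tree. The largest eigenvalue, 3.8019, is at most the vertex count 7.

[0, 0.1981, 0.7530, 1.5550, 2.4450, 3.2470, 3.8019]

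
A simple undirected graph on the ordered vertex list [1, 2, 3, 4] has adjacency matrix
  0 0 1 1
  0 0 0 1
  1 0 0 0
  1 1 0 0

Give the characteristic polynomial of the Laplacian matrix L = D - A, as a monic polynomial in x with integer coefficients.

Each diagonal entry of L is the vertex degree and each off-diagonal entry is -1 where an edge is present, 0 otherwise; in the order [1, 2, 3, 4] the diagonal is [2, 1, 1, 2]. Computing det(xI - L) by cofactor expansion (or equivalently via sum-over-permutations) gives x^4 - 6x^3 + 10x^2 - 4x. Since p(0) = det(-L) = 0, x divides p(x). The largest eigenvalue, 3.4142, is at most the vertex count 4.

x^4 - 6x^3 + 10x^2 - 4x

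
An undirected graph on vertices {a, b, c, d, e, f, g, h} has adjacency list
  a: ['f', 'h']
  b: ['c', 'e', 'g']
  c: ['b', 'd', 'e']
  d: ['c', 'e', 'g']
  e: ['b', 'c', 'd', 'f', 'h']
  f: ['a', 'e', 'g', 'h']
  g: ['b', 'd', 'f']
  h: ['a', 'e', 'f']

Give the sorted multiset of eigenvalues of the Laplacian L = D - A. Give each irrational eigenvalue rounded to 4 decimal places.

Reading degrees in the order [a, b, c, d, e, f, g, h] gives [2, 3, 3, 3, 5, 4, 3, 3]; set D = diag(2, 3, 3, 3, 5, 4, 3, 3) and form L = D - A. L is symmetric positive semidefinite, so every eigenvalue is real and nonnegative. The single zero eigenvalue shows the graph is connected. There is one zero in the spectrum, matching the 1 component.

[0, 0.9866, 2.6711, 3, 3.2772, 4.5493, 5, 6.5158]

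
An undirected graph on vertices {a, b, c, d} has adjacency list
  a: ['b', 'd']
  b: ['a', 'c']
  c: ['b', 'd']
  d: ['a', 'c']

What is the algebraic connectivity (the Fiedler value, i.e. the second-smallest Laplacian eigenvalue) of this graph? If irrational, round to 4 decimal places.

With the vertex order [a, b, c, d], the degrees are [2, 2, 2, 2], giving D = diag(2, 2, 2, 2) and L = D - A. The smallest Laplacian eigenvalue is always 0. The next one, lambda_2 = 2, measures how hard the graph is to disconnect: larger values mean better connectivity. The eigenvalues sum to 8, which equals trace(L) = 2|E|. By the matrix-tree theorem the graph has (1/4) * product of the nonzero eigenvalues = 4 spanning trees.

2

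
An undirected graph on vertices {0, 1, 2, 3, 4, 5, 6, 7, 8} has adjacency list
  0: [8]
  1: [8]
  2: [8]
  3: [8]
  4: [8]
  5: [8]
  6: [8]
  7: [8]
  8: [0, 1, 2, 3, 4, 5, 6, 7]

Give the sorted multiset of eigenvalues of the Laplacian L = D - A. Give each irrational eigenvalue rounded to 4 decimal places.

With the vertex order [0, 1, 2, 3, 4, 5, 6, 7, 8], the degrees are [1, 1, 1, 1, 1, 1, 1, 1, 8], giving D = diag(1, 1, 1, 1, 1, 1, 1, 1, 8) and L = D - A. Since every row of L sums to 0, the all-ones vector is in the kernel and 0 is an eigenvalue. The single zero eigenvalue shows the graph is connected. The largest eigenvalue, 9, is at most the vertex count 9.

[0, 1, 1, 1, 1, 1, 1, 1, 9]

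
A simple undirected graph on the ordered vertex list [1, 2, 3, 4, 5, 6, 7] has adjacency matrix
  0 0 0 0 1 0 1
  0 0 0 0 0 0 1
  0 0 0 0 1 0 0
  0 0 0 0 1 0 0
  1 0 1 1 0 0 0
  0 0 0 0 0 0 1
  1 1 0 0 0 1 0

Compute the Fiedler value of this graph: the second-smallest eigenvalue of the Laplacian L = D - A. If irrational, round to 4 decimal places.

Reading degrees in the order [1, 2, 3, 4, 5, 6, 7] gives [2, 1, 1, 1, 3, 1, 3]; set D = diag(2, 1, 1, 1, 3, 1, 3) and form L = D - A. The sorted Laplacian eigenvalues are [0, 0.2679, 1, 1, 1.5858, 3.7321, 4.4142]; the algebraic connectivity is the second entry, 0.2679. There is one zero in the spectrum, matching the 1 component.

0.2679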